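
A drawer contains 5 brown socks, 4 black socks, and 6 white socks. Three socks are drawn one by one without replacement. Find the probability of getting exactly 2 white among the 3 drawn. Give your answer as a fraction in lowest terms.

27/91

One ordering (white drawn first) has probability 6/15 × 5/14 × 9/13 = 270/2730 = 9/91.
There are C(3,2) = 3 such orderings, each equally likely, so P = 3 × 9/91 = 27/91.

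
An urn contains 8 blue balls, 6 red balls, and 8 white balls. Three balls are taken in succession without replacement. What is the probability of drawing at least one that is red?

P(no red) = 16/22 × 15/21 × 14/20 = 3360/9240 = 4/11.
P(at least one) = 1 − 4/11 = 7/11.

7/11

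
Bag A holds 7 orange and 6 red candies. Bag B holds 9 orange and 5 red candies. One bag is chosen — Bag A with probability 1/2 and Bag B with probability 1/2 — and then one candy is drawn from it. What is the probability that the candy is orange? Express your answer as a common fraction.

From Bag A: P(orange) = 7/13.
From Bag B: P(orange) = 9/14.
Total probability = (1/2)(7/13) + (1/2)(9/14) = 215/364.

215/364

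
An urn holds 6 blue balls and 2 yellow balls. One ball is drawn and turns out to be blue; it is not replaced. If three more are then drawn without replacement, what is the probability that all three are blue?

2/7

With the first ball removed, 5 blue remain out of 7.
P = 5/7 × 4/6 × 3/5 = 60/210 = 2/7.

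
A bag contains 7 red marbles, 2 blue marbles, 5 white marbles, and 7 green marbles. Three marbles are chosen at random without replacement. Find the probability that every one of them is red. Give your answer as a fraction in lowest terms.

P(all red) = 7/21 × 6/20 × 5/19 = 210/7980 = 1/38.

1/38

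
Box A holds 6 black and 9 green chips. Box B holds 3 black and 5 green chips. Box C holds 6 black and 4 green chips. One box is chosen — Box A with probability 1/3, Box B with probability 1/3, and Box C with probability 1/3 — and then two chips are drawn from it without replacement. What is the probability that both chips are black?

From Box A: P(both black) = (6/15)(5/14) = 1/7.
From Box B: P(both black) = (3/8)(2/7) = 3/28.
From Box C: P(both black) = (6/10)(5/9) = 1/3.
Total probability = (1/3)(1/7) + (1/3)(3/28) + (1/3)(1/3) = 7/36.

7/36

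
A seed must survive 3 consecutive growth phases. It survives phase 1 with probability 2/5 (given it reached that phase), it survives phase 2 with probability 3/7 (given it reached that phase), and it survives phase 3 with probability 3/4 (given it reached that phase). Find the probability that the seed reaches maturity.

9/70

Each stage is reached only if all earlier stages succeed, so
P = 2/5 × 3/7 × 3/4 = 18/140 = 9/70.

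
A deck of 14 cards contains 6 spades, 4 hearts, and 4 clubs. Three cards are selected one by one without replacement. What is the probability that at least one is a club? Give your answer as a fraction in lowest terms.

61/91

P(no clubs) = 10/14 × 9/13 × 8/12 = 720/2184 = 30/91.
P(at least one) = 1 − 30/91 = 61/91.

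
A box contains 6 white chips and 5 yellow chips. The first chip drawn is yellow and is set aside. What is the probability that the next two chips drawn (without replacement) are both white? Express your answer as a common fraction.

After the first draw, 6 of the remaining 10 chips are white.
P = 6/10 × 5/9 = 30/90 = 1/3.

1/3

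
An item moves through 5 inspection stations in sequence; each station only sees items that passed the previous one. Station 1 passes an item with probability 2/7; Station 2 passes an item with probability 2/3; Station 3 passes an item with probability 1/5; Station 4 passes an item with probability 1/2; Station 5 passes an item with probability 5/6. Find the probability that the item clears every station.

1/63

Multiplying along the chain,
P = 2/7 × 2/3 × 1/5 × 1/2 × 5/6 = 20/1260 = 1/63.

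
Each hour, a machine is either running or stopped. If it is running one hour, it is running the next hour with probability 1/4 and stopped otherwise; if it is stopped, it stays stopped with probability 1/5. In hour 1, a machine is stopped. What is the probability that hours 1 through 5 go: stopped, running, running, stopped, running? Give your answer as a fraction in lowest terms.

3/25

Hour 1 is given. For each transition, use the conditional probability from the current state:
P(running | stopped) = 4/5; P(running | running) = 1/4; P(stopped | running) = 3/4; P(running | stopped) = 4/5.
P = 4/5 × 1/4 × 3/4 × 4/5 = 48/400 = 3/25.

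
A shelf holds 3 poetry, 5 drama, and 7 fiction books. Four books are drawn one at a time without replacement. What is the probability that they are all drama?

1/273

P = 5/15 × 4/14 × 3/13 × 2/12 = 120/32760 = 1/273.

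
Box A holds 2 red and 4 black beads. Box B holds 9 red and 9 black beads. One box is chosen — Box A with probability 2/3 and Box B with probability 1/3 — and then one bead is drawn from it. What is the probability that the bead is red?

7/18

From Box A: P(red) = 2/6.
From Box B: P(red) = 9/18.
Total probability = (2/3)(2/6) + (1/3)(9/18) = 7/18.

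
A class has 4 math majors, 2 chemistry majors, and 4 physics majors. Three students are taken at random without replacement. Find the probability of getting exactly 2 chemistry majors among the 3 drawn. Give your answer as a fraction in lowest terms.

1/15

One ordering (chemistry majors drawn first) has probability 2/10 × 1/9 × 8/8 = 16/720 = 1/45.
There are C(3,2) = 3 such orderings, each equally likely, so P = 3 × 1/45 = 1/15.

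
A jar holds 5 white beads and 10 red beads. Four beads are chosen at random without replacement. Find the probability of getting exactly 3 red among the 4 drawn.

One ordering (red drawn first) has probability 10/15 × 9/14 × 8/13 × 5/12 = 3600/32760 = 10/91.
There are C(4,3) = 4 such orderings, each equally likely, so P = 4 × 10/91 = 40/91.

40/91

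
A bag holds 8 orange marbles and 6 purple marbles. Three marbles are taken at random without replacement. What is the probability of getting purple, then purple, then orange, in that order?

Chain rule:
P = 6/14 × 5/13 × 8/12 = 240/2184 = 10/91.

10/91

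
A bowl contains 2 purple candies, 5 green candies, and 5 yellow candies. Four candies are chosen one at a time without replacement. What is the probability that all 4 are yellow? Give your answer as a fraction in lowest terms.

1/99

P(every draw is yellow) = 5/12 × 4/11 × 3/10 × 2/9 = 120/11880 = 1/99.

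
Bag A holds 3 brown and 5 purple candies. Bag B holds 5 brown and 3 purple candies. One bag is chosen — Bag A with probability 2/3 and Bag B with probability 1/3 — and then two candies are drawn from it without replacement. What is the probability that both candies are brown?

4/21

From Bag A: P(both brown) = (3/8)(2/7) = 3/28.
From Bag B: P(both brown) = (5/8)(4/7) = 5/14.
Total probability = (2/3)(3/28) + (1/3)(5/14) = 4/21.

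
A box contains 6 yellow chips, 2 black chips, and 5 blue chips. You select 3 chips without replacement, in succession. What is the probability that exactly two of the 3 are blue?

One ordering (blue drawn first) has probability 5/13 × 4/12 × 8/11 = 160/1716 = 40/429.
There are C(3,2) = 3 such orderings, each equally likely, so P = 3 × 40/429 = 40/143.

40/143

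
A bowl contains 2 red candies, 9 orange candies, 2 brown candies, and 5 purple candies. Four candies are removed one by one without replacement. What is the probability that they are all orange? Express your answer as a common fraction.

7/170

P(every draw is orange) = 9/18 × 8/17 × 7/16 × 6/15 = 3024/73440 = 7/170.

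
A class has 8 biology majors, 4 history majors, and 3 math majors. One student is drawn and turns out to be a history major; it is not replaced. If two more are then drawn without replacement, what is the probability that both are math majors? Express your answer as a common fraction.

With the first student removed, 3 math majors remain out of 14.
P = 3/14 × 2/13 = 6/182 = 3/91.

3/91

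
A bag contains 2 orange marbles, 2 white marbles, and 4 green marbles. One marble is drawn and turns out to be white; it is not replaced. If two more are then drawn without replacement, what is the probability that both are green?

With the first marble removed, 4 green remain out of 7.
P = 4/7 × 3/6 = 12/42 = 2/7.

2/7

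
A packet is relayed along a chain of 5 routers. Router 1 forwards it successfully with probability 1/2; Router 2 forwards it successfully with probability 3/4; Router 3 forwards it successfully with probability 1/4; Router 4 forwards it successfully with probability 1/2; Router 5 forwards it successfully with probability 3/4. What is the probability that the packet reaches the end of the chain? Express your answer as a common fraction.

9/256

The events are sequential, so multiply the conditional probabilities:
P = 1/2 × 3/4 × 1/4 × 1/2 × 3/4 = 9/256.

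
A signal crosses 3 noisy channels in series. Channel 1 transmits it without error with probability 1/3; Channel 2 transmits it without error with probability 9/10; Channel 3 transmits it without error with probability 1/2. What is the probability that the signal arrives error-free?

3/20

The events are sequential, so multiply the conditional probabilities:
P = 1/3 × 9/10 × 1/2 = 9/60 = 3/20.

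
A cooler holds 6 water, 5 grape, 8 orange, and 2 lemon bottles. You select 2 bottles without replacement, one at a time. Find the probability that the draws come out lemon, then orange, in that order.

Each draw changes the counts, so multiply the conditional probabilities along the sequence:
P = 2/21 × 8/20 = 16/420 = 4/105.

4/105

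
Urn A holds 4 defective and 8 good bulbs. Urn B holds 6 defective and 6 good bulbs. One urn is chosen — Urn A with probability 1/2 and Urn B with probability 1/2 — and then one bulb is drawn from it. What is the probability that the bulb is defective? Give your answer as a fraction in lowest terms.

5/12

From Urn A: P(defective) = 4/12.
From Urn B: P(defective) = 6/12.
Total probability = (1/2)(4/12) + (1/2)(6/12) = 5/12.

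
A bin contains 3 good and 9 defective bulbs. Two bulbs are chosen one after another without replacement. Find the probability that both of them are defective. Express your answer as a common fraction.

P = 9/12 × 8/11 = 72/132 = 6/11.

6/11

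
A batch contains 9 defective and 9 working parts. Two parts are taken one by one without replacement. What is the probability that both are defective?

P(every draw is defective) = 9/18 × 8/17 = 72/306 = 4/17.

4/17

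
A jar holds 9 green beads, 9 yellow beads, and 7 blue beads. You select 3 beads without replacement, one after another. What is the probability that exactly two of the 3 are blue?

189/1150

One ordering (blue drawn first) has probability 7/25 × 6/24 × 18/23 = 756/13800 = 63/1150.
There are C(3,2) = 3 such orderings, each equally likely, so P = 3 × 63/1150 = 189/1150.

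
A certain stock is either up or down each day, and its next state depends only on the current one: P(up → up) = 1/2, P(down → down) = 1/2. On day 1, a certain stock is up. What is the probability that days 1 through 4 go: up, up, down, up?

Day 1 is given. For each transition, use the conditional probability from the current state:
P(up | up) = 1/2; P(down | up) = 1/2; P(up | down) = 1/2.
P = 1/2 × 1/2 × 1/2 = 1/8.

1/8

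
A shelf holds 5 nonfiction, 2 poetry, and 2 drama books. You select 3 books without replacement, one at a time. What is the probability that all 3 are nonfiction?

5/42

P(all nonfiction) = 5/9 × 4/8 × 3/7 = 60/504 = 5/42.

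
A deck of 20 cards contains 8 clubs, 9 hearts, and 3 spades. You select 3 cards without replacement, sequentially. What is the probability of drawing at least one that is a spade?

23/57

P(no spades) = 17/20 × 16/19 × 15/18 = 4080/6840 = 34/57.
P(at least one) = 1 − 34/57 = 23/57.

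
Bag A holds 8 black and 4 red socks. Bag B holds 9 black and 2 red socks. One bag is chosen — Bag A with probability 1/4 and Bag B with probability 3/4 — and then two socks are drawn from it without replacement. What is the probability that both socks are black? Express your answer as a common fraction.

197/330

From Bag A: P(both black) = (8/12)(7/11) = 14/33.
From Bag B: P(both black) = (9/11)(8/10) = 36/55.
Total probability = (1/4)(14/33) + (3/4)(36/55) = 197/330.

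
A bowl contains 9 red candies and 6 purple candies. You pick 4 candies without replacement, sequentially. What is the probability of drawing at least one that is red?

90/91

P(no red) = 6/15 × 5/14 × 4/13 × 3/12 = 360/32760 = 1/91.
P(at least one) = 1 − 1/91 = 90/91.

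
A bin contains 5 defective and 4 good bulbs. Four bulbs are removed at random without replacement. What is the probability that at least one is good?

121/126

P(no good) = 5/9 × 4/8 × 3/7 × 2/6 = 120/3024 = 5/126.
P(at least one) = 1 − 5/126 = 121/126.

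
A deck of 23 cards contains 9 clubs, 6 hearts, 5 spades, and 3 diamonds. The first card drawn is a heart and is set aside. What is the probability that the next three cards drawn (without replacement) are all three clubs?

3/55

After the first draw, 9 of the remaining 22 cards are clubs.
P = 9/22 × 8/21 × 7/20 = 504/9240 = 3/55.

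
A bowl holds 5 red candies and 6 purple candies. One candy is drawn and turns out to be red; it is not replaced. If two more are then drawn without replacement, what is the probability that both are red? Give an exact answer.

2/15

With the first candy removed, 4 red remain out of 10.
P = 4/10 × 3/9 = 12/90 = 2/15.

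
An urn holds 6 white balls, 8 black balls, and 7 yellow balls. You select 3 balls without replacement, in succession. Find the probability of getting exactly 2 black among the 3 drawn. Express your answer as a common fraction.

One ordering (black drawn first) has probability 8/21 × 7/20 × 13/19 = 728/7980 = 26/285.
There are C(3,2) = 3 such orderings, each equally likely, so P = 3 × 26/285 = 26/95.

26/95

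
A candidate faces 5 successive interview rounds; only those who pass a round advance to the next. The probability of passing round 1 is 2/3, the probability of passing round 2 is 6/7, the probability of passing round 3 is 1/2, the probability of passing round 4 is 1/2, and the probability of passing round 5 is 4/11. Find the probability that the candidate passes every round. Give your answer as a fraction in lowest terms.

4/77

The events are sequential, so multiply the conditional probabilities:
P = 2/3 × 6/7 × 1/2 × 1/2 × 4/11 = 48/924 = 4/77.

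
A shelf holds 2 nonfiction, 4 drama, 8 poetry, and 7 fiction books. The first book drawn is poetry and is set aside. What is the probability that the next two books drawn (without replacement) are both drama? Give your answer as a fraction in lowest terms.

3/95

With the first book removed, 4 drama remain out of 20.
P = 4/20 × 3/19 = 12/380 = 3/95.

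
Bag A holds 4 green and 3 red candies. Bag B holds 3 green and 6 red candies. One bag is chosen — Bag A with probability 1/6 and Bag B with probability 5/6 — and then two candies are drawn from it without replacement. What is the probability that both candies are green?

59/504

From Bag A: P(both green) = (4/7)(3/6) = 2/7.
From Bag B: P(both green) = (3/9)(2/8) = 1/12.
Total probability = (1/6)(2/7) + (5/6)(1/12) = 59/504.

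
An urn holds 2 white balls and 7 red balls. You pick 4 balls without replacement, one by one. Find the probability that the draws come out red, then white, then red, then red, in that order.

5/36

Each draw changes the counts, so multiply the conditional probabilities along the sequence:
P = 7/9 × 2/8 × 6/7 × 5/6 = 420/3024 = 5/36.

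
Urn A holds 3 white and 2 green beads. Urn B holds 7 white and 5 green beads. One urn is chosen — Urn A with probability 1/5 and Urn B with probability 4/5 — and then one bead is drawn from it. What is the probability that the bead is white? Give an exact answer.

44/75

From Urn A: P(white) = 3/5.
From Urn B: P(white) = 7/12.
Total probability = (1/5)(3/5) + (4/5)(7/12) = 44/75.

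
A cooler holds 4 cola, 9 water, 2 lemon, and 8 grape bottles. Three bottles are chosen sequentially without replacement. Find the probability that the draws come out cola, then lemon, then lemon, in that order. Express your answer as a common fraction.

Each draw changes the counts, so multiply the conditional probabilities along the sequence:
P = 4/23 × 2/22 × 1/21 = 8/10626 = 4/5313.

4/5313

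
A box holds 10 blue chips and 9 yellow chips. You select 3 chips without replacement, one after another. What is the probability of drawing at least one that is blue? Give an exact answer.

P(no blue) = 9/19 × 8/18 × 7/17 = 504/5814 = 28/323.
P(at least one) = 1 − 28/323 = 295/323.

295/323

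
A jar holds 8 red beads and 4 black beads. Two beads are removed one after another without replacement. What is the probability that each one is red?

14/33

P(all red) = 8/12 × 7/11 = 56/132 = 14/33.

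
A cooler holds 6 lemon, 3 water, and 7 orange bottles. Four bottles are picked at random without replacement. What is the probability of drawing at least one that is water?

17/28

P(no water) = 13/16 × 12/15 × 11/14 × 10/13 = 17160/43680 = 11/28.
P(at least one) = 1 − 11/28 = 17/28.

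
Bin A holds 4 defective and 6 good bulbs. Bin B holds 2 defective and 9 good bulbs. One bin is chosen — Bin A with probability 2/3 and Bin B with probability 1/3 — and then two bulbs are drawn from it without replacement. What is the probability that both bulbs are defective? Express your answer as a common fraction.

From Bin A: P(both defective) = (4/10)(3/9) = 2/15.
From Bin B: P(both defective) = (2/11)(1/10) = 1/55.
Total probability = (2/3)(2/15) + (1/3)(1/55) = 47/495.

47/495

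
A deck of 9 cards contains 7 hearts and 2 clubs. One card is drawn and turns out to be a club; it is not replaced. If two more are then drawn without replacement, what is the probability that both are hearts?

With the first card removed, 7 hearts remain out of 8.
P = 7/8 × 6/7 = 42/56 = 3/4.

3/4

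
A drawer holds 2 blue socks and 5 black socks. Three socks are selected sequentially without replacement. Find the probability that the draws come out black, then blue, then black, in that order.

Multiply the probability of each draw given the previous ones:
P = 5/7 × 2/6 × 4/5 = 40/210 = 4/21.

4/21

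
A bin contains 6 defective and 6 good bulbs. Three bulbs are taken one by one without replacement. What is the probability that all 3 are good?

P(all good) = 6/12 × 5/11 × 4/10 = 120/1320 = 1/11.

1/11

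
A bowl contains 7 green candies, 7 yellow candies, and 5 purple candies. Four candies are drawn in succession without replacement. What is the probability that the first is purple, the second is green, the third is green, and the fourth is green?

Multiply the probability of each draw given the previous ones:
P = 5/19 × 7/18 × 6/17 × 5/16 = 1050/93024 = 175/15504.

175/15504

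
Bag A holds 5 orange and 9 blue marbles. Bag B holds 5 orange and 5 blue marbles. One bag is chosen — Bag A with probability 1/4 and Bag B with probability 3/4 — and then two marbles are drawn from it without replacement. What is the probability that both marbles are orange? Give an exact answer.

From Bag A: P(both orange) = (5/14)(4/13) = 10/91.
From Bag B: P(both orange) = (5/10)(4/9) = 2/9.
Total probability = (1/4)(10/91) + (3/4)(2/9) = 53/273.

53/273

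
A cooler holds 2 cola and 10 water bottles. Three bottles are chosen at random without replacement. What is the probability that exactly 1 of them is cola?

One ordering (cola drawn first) has probability 2/12 × 10/11 × 9/10 = 180/1320 = 3/22.
There are C(3,1) = 3 such orderings, each equally likely, so P = 3 × 3/22 = 9/22.

9/22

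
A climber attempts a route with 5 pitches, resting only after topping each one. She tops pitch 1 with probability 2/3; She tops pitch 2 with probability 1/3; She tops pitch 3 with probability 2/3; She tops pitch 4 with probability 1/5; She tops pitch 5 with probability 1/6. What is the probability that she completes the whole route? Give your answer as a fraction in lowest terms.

Multiplying along the chain,
P = 2/3 × 1/3 × 2/3 × 1/5 × 1/6 = 4/810 = 2/405.

2/405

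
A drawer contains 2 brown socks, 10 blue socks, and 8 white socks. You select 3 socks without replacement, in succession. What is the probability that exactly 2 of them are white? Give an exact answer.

28/95

One ordering (white drawn first) has probability 8/20 × 7/19 × 12/18 = 672/6840 = 28/285.
There are C(3,2) = 3 such orderings, each equally likely, so P = 3 × 28/285 = 28/95.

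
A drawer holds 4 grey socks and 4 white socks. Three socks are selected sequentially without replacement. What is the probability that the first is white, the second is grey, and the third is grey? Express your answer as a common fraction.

1/7

Multiply the probability of each draw given the previous ones:
P = 4/8 × 4/7 × 3/6 = 48/336 = 1/7.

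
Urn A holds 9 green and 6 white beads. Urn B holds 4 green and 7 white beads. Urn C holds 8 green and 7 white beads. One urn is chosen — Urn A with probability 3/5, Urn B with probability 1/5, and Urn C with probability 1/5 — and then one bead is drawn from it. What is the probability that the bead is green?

89/165

From Urn A: P(green) = 9/15.
From Urn B: P(green) = 4/11.
From Urn C: P(green) = 8/15.
Total probability = (3/5)(9/15) + (1/5)(4/11) + (1/5)(8/15) = 89/165.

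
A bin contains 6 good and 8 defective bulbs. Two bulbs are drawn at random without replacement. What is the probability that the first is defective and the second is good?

24/91

Chain rule:
P = 8/14 × 6/13 = 48/182 = 24/91.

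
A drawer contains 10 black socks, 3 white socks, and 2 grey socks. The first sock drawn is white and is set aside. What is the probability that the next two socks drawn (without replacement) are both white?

With the first sock removed, 2 white remain out of 14.
P = 2/14 × 1/13 = 2/182 = 1/91.

1/91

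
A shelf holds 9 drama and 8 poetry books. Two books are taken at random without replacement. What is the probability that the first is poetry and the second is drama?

9/34

Multiply the probability of each draw given the previous ones:
P = 8/17 × 9/16 = 72/272 = 9/34.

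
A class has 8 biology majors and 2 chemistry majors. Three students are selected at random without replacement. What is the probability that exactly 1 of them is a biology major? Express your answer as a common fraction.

One ordering (a biology major drawn first) has probability 8/10 × 2/9 × 1/8 = 16/720 = 1/45.
There are C(3,1) = 3 such orderings, each equally likely, so P = 3 × 1/45 = 1/15.

1/15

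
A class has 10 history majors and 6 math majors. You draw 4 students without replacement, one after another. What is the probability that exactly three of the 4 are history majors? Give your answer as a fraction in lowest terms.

One ordering (history majors drawn first) has probability 10/16 × 9/15 × 8/14 × 6/13 = 4320/43680 = 9/91.
There are C(4,3) = 4 such orderings, each equally likely, so P = 4 × 9/91 = 36/91.

36/91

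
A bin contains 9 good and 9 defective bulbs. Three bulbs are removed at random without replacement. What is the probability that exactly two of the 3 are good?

One ordering (good drawn first) has probability 9/18 × 8/17 × 9/16 = 648/4896 = 9/68.
There are C(3,2) = 3 such orderings, each equally likely, so P = 3 × 9/68 = 27/68.

27/68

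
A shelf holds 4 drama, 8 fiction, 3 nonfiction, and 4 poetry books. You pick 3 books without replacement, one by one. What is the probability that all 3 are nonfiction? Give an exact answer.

1/969

P = 3/19 × 2/18 × 1/17 = 6/5814 = 1/969.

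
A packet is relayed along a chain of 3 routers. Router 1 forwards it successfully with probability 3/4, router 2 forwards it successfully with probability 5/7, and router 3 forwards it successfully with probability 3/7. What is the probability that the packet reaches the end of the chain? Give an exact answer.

45/196

Multiplying along the chain,
P = 3/4 × 5/7 × 3/7 = 45/196.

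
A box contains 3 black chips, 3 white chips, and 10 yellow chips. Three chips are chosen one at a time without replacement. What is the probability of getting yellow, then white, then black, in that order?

3/112

Chain rule:
P = 10/16 × 3/15 × 3/14 = 90/3360 = 3/112.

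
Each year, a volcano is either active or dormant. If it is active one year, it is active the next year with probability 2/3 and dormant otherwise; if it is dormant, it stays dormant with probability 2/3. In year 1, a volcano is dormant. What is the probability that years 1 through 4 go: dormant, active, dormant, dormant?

Year 1 is given. For each transition, use the conditional probability from the current state:
P(active | dormant) = 1/3; P(dormant | active) = 1/3; P(dormant | dormant) = 2/3.
P = 1/3 × 1/3 × 2/3 = 2/27.

2/27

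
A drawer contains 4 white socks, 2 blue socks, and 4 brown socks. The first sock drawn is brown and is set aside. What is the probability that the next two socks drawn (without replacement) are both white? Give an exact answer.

1/6

With the first sock removed, 4 white remain out of 9.
P = 4/9 × 3/8 = 12/72 = 1/6.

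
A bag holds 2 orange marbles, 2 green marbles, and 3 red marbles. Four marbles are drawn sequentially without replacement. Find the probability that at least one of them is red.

34/35

P(no red) = 4/7 × 3/6 × 2/5 × 1/4 = 24/840 = 1/35.
P(at least one) = 1 − 1/35 = 34/35.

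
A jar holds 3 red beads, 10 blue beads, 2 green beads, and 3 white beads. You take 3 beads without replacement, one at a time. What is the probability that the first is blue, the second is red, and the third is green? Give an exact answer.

5/408

Chain rule:
P = 10/18 × 3/17 × 2/16 = 60/4896 = 5/408.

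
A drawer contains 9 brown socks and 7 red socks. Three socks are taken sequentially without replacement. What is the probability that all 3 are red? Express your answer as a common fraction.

1/16

P(all red) = 7/16 × 6/15 × 5/14 = 210/3360 = 1/16.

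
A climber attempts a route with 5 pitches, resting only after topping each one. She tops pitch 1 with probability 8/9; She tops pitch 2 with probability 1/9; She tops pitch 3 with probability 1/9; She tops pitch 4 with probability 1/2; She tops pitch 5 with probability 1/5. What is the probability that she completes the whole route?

Each stage is reached only if all earlier stages succeed, so
P = 8/9 × 1/9 × 1/9 × 1/2 × 1/5 = 8/7290 = 4/3645.

4/3645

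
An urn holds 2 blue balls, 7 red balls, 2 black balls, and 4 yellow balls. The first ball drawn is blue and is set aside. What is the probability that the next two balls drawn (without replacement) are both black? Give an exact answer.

1/91

With the first ball removed, 2 black remain out of 14.
P = 2/14 × 1/13 = 2/182 = 1/91.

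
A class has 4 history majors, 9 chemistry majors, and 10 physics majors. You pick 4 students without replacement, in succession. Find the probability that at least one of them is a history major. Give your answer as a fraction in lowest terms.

4979/8855

P(no history majors) = 19/23 × 18/22 × 17/21 × 16/20 = 93024/212520 = 3876/8855.
P(at least one) = 1 − 3876/8855 = 4979/8855.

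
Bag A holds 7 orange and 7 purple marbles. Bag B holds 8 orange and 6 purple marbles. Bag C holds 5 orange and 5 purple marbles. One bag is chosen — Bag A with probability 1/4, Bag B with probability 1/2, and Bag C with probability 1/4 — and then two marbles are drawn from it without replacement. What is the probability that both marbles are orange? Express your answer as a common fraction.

From Bag A: P(both orange) = (7/14)(6/13) = 3/13.
From Bag B: P(both orange) = (8/14)(7/13) = 4/13.
From Bag C: P(both orange) = (5/10)(4/9) = 2/9.
Total probability = (1/4)(3/13) + (1/2)(4/13) + (1/4)(2/9) = 125/468.

125/468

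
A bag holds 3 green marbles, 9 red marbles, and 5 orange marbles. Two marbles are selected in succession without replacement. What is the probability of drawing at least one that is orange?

35/68

P(no orange) = 12/17 × 11/16 = 132/272 = 33/68.
P(at least one) = 1 − 33/68 = 35/68.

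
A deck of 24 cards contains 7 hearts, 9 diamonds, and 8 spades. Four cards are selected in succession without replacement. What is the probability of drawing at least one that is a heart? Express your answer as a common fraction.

P(no hearts) = 17/24 × 16/23 × 15/22 × 14/21 = 57120/255024 = 170/759.
P(at least one) = 1 − 170/759 = 589/759.

589/759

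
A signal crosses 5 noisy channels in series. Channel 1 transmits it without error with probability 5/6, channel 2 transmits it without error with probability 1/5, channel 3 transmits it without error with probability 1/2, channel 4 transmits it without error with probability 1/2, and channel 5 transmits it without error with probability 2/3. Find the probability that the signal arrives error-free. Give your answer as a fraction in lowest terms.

1/36

Each stage is reached only if all earlier stages succeed, so
P = 5/6 × 1/5 × 1/2 × 1/2 × 2/3 = 10/360 = 1/36.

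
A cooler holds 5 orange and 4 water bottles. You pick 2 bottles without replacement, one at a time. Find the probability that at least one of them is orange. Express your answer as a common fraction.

5/6

P(no orange) = 4/9 × 3/8 = 12/72 = 1/6.
P(at least one) = 1 − 1/6 = 5/6.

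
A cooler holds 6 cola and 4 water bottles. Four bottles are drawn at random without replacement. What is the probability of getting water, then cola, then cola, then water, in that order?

Each draw changes the counts, so multiply the conditional probabilities along the sequence:
P = 4/10 × 6/9 × 5/8 × 3/7 = 360/5040 = 1/14.

1/14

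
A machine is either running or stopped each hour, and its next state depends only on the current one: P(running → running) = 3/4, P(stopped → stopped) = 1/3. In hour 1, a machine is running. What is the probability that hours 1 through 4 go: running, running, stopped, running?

1/8

Hour 1 is given. For each transition, use the conditional probability from the current state:
P(running | running) = 3/4; P(stopped | running) = 1/4; P(running | stopped) = 2/3.
P = 3/4 × 1/4 × 2/3 = 6/48 = 1/8.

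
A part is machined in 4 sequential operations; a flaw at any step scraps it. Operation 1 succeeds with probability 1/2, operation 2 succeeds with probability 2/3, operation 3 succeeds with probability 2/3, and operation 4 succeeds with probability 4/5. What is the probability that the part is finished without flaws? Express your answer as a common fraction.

The events are sequential, so multiply the conditional probabilities:
P = 1/2 × 2/3 × 2/3 × 4/5 = 16/90 = 8/45.

8/45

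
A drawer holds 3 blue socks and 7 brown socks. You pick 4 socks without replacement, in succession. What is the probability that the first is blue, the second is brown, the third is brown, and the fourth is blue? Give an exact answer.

1/20

Multiply the probability of each draw given the previous ones:
P = 3/10 × 7/9 × 6/8 × 2/7 = 252/5040 = 1/20.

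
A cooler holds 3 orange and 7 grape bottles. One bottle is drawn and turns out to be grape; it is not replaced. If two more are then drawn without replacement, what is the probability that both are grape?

After the first draw, 6 of the remaining 9 bottles are grape.
P = 6/9 × 5/8 = 30/72 = 5/12.

5/12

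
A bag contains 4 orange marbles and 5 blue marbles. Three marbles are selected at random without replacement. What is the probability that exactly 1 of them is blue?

5/14

One ordering (blue drawn first) has probability 5/9 × 4/8 × 3/7 = 60/504 = 5/42.
There are C(3,1) = 3 such orderings, each equally likely, so P = 3 × 5/42 = 5/14.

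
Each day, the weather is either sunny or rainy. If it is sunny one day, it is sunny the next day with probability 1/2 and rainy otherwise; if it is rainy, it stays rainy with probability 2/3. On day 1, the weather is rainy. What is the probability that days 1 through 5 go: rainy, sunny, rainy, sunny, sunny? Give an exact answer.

Day 1 is given. For each transition, use the conditional probability from the current state:
P(sunny | rainy) = 1/3; P(rainy | sunny) = 1/2; P(sunny | rainy) = 1/3; P(sunny | sunny) = 1/2.
P = 1/3 × 1/2 × 1/3 × 1/2 = 1/36.

1/36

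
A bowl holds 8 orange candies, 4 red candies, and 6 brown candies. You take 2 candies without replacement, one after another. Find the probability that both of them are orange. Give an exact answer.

P(every draw is orange) = 8/18 × 7/17 = 56/306 = 28/153.

28/153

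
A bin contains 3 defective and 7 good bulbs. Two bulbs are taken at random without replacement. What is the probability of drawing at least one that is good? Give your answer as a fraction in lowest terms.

P(no good) = 3/10 × 2/9 = 6/90 = 1/15.
P(at least one) = 1 − 1/15 = 14/15.

14/15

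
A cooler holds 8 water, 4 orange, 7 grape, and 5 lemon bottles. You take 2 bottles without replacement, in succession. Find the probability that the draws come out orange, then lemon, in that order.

5/138

Each draw changes the counts, so multiply the conditional probabilities along the sequence:
P = 4/24 × 5/23 = 20/552 = 5/138.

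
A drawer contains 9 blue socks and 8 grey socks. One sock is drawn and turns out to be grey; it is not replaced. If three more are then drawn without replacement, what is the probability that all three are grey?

After the first draw, 7 of the remaining 16 socks are grey.
P = 7/16 × 6/15 × 5/14 = 210/3360 = 1/16.

1/16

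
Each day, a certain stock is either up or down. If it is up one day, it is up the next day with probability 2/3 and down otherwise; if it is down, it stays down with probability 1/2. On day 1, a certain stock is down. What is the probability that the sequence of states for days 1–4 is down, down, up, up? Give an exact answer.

1/6

Day 1 is given. For each transition, use the conditional probability from the current state:
P(down | down) = 1/2; P(up | down) = 1/2; P(up | up) = 2/3.
P = 1/2 × 1/2 × 2/3 = 2/12 = 1/6.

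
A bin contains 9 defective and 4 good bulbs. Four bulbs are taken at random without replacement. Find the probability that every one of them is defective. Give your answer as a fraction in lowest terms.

P(all defective) = 9/13 × 8/12 × 7/11 × 6/10 = 3024/17160 = 126/715.

126/715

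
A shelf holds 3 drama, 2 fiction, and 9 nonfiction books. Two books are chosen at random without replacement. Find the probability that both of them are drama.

3/91

P(all drama) = 3/14 × 2/13 = 6/182 = 3/91.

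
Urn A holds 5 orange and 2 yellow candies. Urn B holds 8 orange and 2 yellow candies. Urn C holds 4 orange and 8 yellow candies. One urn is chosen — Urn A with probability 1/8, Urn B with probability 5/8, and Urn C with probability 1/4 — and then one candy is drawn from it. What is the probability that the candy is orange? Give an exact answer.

113/168

From Urn A: P(orange) = 5/7.
From Urn B: P(orange) = 8/10.
From Urn C: P(orange) = 4/12.
Total probability = (1/8)(5/7) + (5/8)(8/10) + (1/4)(4/12) = 113/168.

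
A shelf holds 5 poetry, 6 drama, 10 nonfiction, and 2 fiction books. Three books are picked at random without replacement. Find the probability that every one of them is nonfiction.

120/1771

P = 10/23 × 9/22 × 8/21 = 720/10626 = 120/1771.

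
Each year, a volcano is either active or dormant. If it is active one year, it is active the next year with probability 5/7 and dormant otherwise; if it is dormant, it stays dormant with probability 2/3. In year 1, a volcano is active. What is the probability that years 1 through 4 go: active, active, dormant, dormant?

Year 1 is given. For each transition, use the conditional probability from the current state:
P(active | active) = 5/7; P(dormant | active) = 2/7; P(dormant | dormant) = 2/3.
P = 5/7 × 2/7 × 2/3 = 20/147.

20/147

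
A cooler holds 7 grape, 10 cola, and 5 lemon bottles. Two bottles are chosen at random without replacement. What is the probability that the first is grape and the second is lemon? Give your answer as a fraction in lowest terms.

5/66

Chain rule:
P = 7/22 × 5/21 = 35/462 = 5/66.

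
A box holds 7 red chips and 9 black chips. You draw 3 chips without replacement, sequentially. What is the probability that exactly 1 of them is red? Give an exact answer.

One ordering (red drawn first) has probability 7/16 × 9/15 × 8/14 = 504/3360 = 3/20.
There are C(3,1) = 3 such orderings, each equally likely, so P = 3 × 3/20 = 9/20.

9/20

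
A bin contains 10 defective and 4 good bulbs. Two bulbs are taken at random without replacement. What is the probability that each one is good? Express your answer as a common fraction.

P(every draw is good) = 4/14 × 3/13 = 12/182 = 6/91.

6/91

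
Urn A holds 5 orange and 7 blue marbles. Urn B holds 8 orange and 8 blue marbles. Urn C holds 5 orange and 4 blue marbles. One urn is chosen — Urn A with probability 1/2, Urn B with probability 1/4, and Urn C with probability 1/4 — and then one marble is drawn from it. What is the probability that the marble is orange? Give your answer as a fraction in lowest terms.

From Urn A: P(orange) = 5/12.
From Urn B: P(orange) = 8/16.
From Urn C: P(orange) = 5/9.
Total probability = (1/2)(5/12) + (1/4)(8/16) + (1/4)(5/9) = 17/36.

17/36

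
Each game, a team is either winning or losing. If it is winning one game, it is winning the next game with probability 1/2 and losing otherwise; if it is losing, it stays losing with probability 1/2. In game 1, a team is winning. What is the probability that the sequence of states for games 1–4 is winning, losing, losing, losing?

1/8

Game 1 is given. For each transition, use the conditional probability from the current state:
P(losing | winning) = 1/2; P(losing | losing) = 1/2; P(losing | losing) = 1/2.
P = 1/2 × 1/2 × 1/2 = 1/8.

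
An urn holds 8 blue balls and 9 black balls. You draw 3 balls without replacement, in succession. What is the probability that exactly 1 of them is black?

63/170

One ordering (black drawn first) has probability 9/17 × 8/16 × 7/15 = 504/4080 = 21/170.
There are C(3,1) = 3 such orderings, each equally likely, so P = 3 × 21/170 = 63/170.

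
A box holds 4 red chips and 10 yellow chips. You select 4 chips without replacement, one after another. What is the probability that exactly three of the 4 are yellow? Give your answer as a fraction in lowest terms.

480/1001

One ordering (yellow drawn first) has probability 10/14 × 9/13 × 8/12 × 4/11 = 2880/24024 = 120/1001.
There are C(4,3) = 4 such orderings, each equally likely, so P = 4 × 120/1001 = 480/1001.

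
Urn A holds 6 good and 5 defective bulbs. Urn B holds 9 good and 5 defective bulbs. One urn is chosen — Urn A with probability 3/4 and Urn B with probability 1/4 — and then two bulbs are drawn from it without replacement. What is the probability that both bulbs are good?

1215/4004

From Urn A: P(both good) = (6/11)(5/10) = 3/11.
From Urn B: P(both good) = (9/14)(8/13) = 36/91.
Total probability = (3/4)(3/11) + (1/4)(36/91) = 1215/4004.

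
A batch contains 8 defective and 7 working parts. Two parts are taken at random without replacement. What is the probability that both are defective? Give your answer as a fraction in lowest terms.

P(all defective) = 8/15 × 7/14 = 56/210 = 4/15.

4/15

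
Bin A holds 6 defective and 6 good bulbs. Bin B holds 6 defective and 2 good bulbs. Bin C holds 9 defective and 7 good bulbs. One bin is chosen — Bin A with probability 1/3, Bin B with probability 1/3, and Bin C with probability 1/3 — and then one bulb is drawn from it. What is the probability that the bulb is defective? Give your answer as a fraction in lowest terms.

29/48

From Bin A: P(defective) = 6/12.
From Bin B: P(defective) = 6/8.
From Bin C: P(defective) = 9/16.
Total probability = (1/3)(6/12) + (1/3)(6/8) + (1/3)(9/16) = 29/48.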